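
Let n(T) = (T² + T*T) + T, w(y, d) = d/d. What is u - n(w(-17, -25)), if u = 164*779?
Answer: 127753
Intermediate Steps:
w(y, d) = 1
n(T) = T + 2*T² (n(T) = (T² + T²) + T = 2*T² + T = T + 2*T²)
u = 127756
u - n(w(-17, -25)) = 127756 - (1 + 2*1) = 127756 - (1 + 2) = 127756 - 3 = 127753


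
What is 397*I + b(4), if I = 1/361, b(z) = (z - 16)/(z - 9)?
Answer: 6317/1805 ≈ 3.4997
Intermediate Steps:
b(z) = (-16 + z)/(-9 + z)
I = 1/361 ≈ 0.0027701
397*I + b(4) = 397*(1/361) + (-16 + 4)/(-9 + 4) = 397/361 - 12/(-5) = 397/361 - ⅕*(-12) = 397/361 + 12/5 = 6317/1805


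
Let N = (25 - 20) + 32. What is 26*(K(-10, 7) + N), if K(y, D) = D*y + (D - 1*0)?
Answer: -676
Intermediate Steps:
K(y, D) = D + D*y (K(y, D) = D*y + (D + 0) = D*y + D = D + D*y)
N = 37 (N = 5 + 32 = 37)
26*(K(-10, 7) + N) = 26*(7*(1 - 10) + 37) = 26*(7*(-9) + 37) = 26*(-63 + 37) = 26*(-26) = -676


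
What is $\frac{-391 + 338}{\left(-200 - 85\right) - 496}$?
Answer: $\frac{53}{781} \approx 0.067862$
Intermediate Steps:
$\frac{-391 + 338}{\left(-200 - 85\right) - 496} = - \frac{53}{\left(-200 - 85\right) - 496} = - \frac{53}{-285 - 496} = - \frac{53}{-781} = \left(-53\right) \left(- \frac{1}{781}\right) = \frac{53}{781}$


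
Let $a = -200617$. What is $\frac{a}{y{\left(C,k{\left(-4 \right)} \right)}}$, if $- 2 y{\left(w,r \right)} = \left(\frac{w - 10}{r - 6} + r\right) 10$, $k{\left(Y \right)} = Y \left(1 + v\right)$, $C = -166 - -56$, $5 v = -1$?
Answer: $\frac{4614191}{1132} \approx 4076.1$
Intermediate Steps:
$v = - \frac{1}{5}$ ($v = \frac{1}{5} \left(-1\right) = - \frac{1}{5} \approx -0.2$)
$C = -110$ ($C = -166 + 56 = -110$)
$k{\left(Y \right)} = \frac{4 Y}{5}$ ($k{\left(Y \right)} = Y \left(1 - \frac{1}{5}\right) = Y \frac{4}{5} = \frac{4 Y}{5}$)
$y{\left(w,r \right)} = - 5 r - \frac{5 \left(-10 + w\right)}{-6 + r}$ ($y{\left(w,r \right)} = - \frac{\left(\frac{w - 10}{r - 6} + r\right) 10}{2} = - \frac{\left(\frac{-10 + w}{-6 + r} + r\right) 10}{2} = - \frac{\left(r + \frac{-10 + w}{-6 + r}\right) 10}{2} = - \frac{10 r + \frac{10 \left(-10 + w\right)}{-6 + r}}{2} = - 5 r - \frac{5 \left(-10 + w\right)}{-6 + r}$)
$\frac{a}{y{\left(C,k{\left(-4 \right)} \right)}} = - \frac{200617}{5 \frac{1}{-6 + \frac{4}{5} \left(-4\right)} \left(10 - -110 - \left(\frac{4}{5} \left(-4\right)\right)^{2} + 6 \cdot \frac{4}{5} \left(-4\right)\right)} = - \frac{200617}{5 \frac{1}{-6 - \frac{16}{5}} \left(10 + 110 - \left(- \frac{16}{5}\right)^{2} + 6 \left(- \frac{16}{5}\right)\right)} = - \frac{200617}{5 \frac{1}{- \frac{46}{5}} \left(10 + 110 - \frac{256}{25} - \frac{96}{5}\right)} = - \frac{200617}{5 \left(- \frac{5}{46}\right) \left(10 + 110 - \frac{256}{25} - \frac{96}{5}\right)} = - \frac{200617}{5 \left(- \frac{5}{46}\right) \frac{2264}{25}} = - \frac{200617}{- \frac{1132}{23}} = \left(-200617\right) \left(- \frac{23}{1132}\right) = \frac{4614191}{1132}$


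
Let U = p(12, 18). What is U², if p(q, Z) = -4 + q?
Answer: 64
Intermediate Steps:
U = 8 (U = -4 + 12 = 8)
U² = 8² = 64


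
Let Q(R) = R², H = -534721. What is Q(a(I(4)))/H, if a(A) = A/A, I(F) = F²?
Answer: -1/534721 ≈ -1.8701e-6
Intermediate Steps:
a(A) = 1
Q(a(I(4)))/H = 1²/(-534721) = 1*(-1/534721) = -1/534721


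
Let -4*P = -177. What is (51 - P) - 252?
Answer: -981/4 ≈ -245.25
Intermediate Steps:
P = 177/4 (P = -1/4*(-177) = 177/4 ≈ 44.250)
(51 - P) - 252 = (51 - 1*177/4) - 252 = (51 - 177/4) - 252 = 27/4 - 252 = -981/4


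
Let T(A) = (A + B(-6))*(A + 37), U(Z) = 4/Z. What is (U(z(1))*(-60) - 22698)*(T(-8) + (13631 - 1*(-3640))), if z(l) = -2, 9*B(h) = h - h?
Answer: -384706542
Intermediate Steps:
B(h) = 0 (B(h) = (h - h)/9 = (⅑)*0 = 0)
T(A) = A*(37 + A) (T(A) = (A + 0)*(A + 37) = A*(37 + A))
(U(z(1))*(-60) - 22698)*(T(-8) + (13631 - 1*(-3640))) = ((4/(-2))*(-60) - 22698)*(-8*(37 - 8) + (13631 - 1*(-3640))) = ((4*(-½))*(-60) - 22698)*(-8*29 + (13631 + 3640)) = (-2*(-60) - 22698)*(-232 + 17271) = (120 - 22698)*17039 = -22578*17039 = -384706542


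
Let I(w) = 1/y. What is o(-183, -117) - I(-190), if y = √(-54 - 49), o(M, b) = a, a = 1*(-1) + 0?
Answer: -1 + I*√103/103 ≈ -1.0 + 0.098533*I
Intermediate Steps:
a = -1 (a = -1 + 0 = -1)
o(M, b) = -1
y = I*√103 (y = √(-103) = I*√103 ≈ 10.149*I)
I(w) = -I*√103/103 (I(w) = 1/(I*√103) = -I*√103/103)
o(-183, -117) - I(-190) = -1 - (-1)*I*√103/103 = -1 + I*√103/103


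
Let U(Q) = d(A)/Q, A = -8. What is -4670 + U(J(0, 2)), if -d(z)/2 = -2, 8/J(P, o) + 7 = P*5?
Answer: -9347/2 ≈ -4673.5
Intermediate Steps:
J(P, o) = 8/(-7 + 5*P) (J(P, o) = 8/(-7 + P*5) = 8/(-7 + 5*P))
d(z) = 4 (d(z) = -2*(-2) = 4)
U(Q) = 4/Q
-4670 + U(J(0, 2)) = -4670 + 4/((8/(-7 + 5*0))) = -4670 + 4/((8/(-7 + 0))) = -4670 + 4/((8/(-7))) = -4670 + 4/((8*(-⅐))) = -4670 + 4/(-8/7) = -4670 + 4*(-7/8) = -4670 - 7/2 = -9347/2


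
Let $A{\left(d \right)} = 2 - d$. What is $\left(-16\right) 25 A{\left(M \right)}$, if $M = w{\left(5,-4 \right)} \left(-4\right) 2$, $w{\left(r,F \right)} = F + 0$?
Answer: $12000$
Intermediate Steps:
$w{\left(r,F \right)} = F$
$M = 32$ ($M = \left(-4\right) \left(-4\right) 2 = 16 \cdot 2 = 32$)
$\left(-16\right) 25 A{\left(M \right)} = \left(-16\right) 25 \left(2 - 32\right) = - 400 \left(2 - 32\right) = \left(-400\right) \left(-30\right) = 12000$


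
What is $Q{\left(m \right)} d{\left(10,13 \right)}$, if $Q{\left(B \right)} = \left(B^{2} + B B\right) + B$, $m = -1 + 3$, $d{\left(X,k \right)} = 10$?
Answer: $100$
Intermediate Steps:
$m = 2$
$Q{\left(B \right)} = B + 2 B^{2}$ ($Q{\left(B \right)} = \left(B^{2} + B^{2}\right) + B = 2 B^{2} + B = B + 2 B^{2}$)
$Q{\left(m \right)} d{\left(10,13 \right)} = 2 \left(1 + 2 \cdot 2\right) 10 = 2 \left(1 + 4\right) 10 = 2 \cdot 5 \cdot 10 = 10 \cdot 10 = 100$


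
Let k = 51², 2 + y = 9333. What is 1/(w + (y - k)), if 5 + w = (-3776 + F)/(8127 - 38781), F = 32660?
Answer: 5109/34353211 ≈ 0.00014872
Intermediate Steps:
y = 9331 (y = -2 + 9333 = 9331)
k = 2601
w = -30359/5109 (w = -5 + (-3776 + 32660)/(8127 - 38781) = -5 + 28884/(-30654) = -5 + 28884*(-1/30654) = -5 - 4814/5109 = -30359/5109 ≈ -5.9423)
1/(w + (y - k)) = 1/(-30359/5109 + (9331 - 1*2601)) = 1/(-30359/5109 + (9331 - 2601)) = 1/(-30359/5109 + 6730) = 1/(34353211/5109) = 5109/34353211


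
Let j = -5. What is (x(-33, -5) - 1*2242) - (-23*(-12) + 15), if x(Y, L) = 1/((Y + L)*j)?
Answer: -481269/190 ≈ -2533.0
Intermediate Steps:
x(Y, L) = -1/(5*(L + Y)) (x(Y, L) = 1/((Y + L)*(-5)) = -1/5/(L + Y) = -1/(5*(L + Y)))
(x(-33, -5) - 1*2242) - (-23*(-12) + 15) = (-1/(5*(-5) + 5*(-33)) - 1*2242) - (-23*(-12) + 15) = (-1/(-25 - 165) - 2242) - (276 + 15) = (-1/(-190) - 2242) - 1*291 = (-1*(-1/190) - 2242) - 291 = (1/190 - 2242) - 291 = -425979/190 - 291 = -481269/190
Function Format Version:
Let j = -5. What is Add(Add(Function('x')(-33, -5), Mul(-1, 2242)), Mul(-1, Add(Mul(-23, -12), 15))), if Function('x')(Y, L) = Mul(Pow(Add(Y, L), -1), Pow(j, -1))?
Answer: Rational(-481269, 190) ≈ -2533.0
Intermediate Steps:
Function('x')(Y, L) = Mul(Rational(-1, 5), Pow(Add(L, Y), -1)) (Function('x')(Y, L) = Mul(Pow(Add(Y, L), -1), Pow(-5, -1)) = Mul(Pow(Add(L, Y), -1), Rational(-1, 5)) = Mul(Rational(-1, 5), Pow(Add(L, Y), -1)))
Add(Add(Function('x')(-33, -5), Mul(-1, 2242)), Mul(-1, Add(Mul(-23, -12), 15))) = Add(Add(Mul(-1, Pow(Add(Mul(5, -5), Mul(5, -33)), -1)), Mul(-1, 2242)), Mul(-1, Add(Mul(-23, -12), 15))) = Add(Add(Mul(-1, Pow(Add(-25, -165), -1)), -2242), Mul(-1, Add(276, 15))) = Add(Add(Mul(-1, Pow(-190, -1)), -2242), Mul(-1, 291)) = Add(Add(Mul(-1, Rational(-1, 190)), -2242), -291) = Add(Add(Rational(1, 190), -2242), -291) = Add(Rational(-425979, 190), -291) = Rational(-481269, 190)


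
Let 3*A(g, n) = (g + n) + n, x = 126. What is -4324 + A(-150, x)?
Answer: -4290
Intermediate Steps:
A(g, n) = g/3 + 2*n/3 (A(g, n) = ((g + n) + n)/3 = (g + 2*n)/3 = g/3 + 2*n/3)
-4324 + A(-150, x) = -4324 + ((1/3)*(-150) + (2/3)*126) = -4324 + (-50 + 84) = -4324 + 34 = -4290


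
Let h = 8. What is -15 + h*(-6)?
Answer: -63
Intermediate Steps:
-15 + h*(-6) = -15 + 8*(-6) = -15 - 48 = -63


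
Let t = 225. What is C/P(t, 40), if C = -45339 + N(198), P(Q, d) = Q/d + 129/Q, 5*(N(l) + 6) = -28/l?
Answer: -897831560/122727 ≈ -7315.7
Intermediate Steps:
N(l) = -6 - 28/(5*l) (N(l) = -6 + (-28/l)/5 = -6 - 28/(5*l))
P(Q, d) = 129/Q + Q/d
C = -22445789/495 (C = -45339 + (-6 - 28/5/198) = -45339 + (-6 - 28/5*1/198) = -45339 + (-6 - 14/495) = -45339 - 2984/495 = -22445789/495 ≈ -45345.)
C/P(t, 40) = -22445789/(495*(129/225 + 225/40)) = -22445789/(495*(129*(1/225) + 225*(1/40))) = -22445789/(495*(43/75 + 45/8)) = -22445789/(495*3719/600) = -22445789/495*600/3719 = -897831560/122727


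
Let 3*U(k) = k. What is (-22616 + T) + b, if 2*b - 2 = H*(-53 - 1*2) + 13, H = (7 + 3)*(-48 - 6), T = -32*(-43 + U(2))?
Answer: -38423/6 ≈ -6403.8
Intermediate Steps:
U(k) = k/3
T = 4064/3 (T = -32*(-43 + (⅓)*2) = -32*(-43 + ⅔) = -32*(-127/3) = 4064/3 ≈ 1354.7)
H = -540 (H = 10*(-54) = -540)
b = 29715/2 (b = 1 + (-540*(-53 - 1*2) + 13)/2 = 1 + (-540*(-53 - 2) + 13)/2 = 1 + (-540*(-55) + 13)/2 = 1 + (29700 + 13)/2 = 1 + (½)*29713 = 1 + 29713/2 = 29715/2 ≈ 14858.)
(-22616 + T) + b = (-22616 + 4064/3) + 29715/2 = -63784/3 + 29715/2 = -38423/6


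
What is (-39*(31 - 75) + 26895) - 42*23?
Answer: 27645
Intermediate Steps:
(-39*(31 - 75) + 26895) - 42*23 = (-39*(-44) + 26895) - 966 = (1716 + 26895) - 966 = 28611 - 966 = 27645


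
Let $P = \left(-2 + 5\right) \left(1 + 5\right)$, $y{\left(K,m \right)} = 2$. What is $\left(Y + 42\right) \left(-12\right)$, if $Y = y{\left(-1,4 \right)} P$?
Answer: $-936$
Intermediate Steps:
$P = 18$ ($P = 3 \cdot 6 = 18$)
$Y = 36$ ($Y = 2 \cdot 18 = 36$)
$\left(Y + 42\right) \left(-12\right) = \left(36 + 42\right) \left(-12\right) = 78 \left(-12\right) = -936$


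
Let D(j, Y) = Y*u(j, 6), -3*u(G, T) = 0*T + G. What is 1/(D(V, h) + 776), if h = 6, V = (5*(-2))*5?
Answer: 1/876 ≈ 0.0011416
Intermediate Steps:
V = -50 (V = -10*5 = -50)
u(G, T) = -G/3 (u(G, T) = -(0*T + G)/3 = -(0 + G)/3 = -G/3)
D(j, Y) = -Y*j/3 (D(j, Y) = Y*(-j/3) = -Y*j/3)
1/(D(V, h) + 776) = 1/(-1/3*6*(-50) + 776) = 1/(100 + 776) = 1/876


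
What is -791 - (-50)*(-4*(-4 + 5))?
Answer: -991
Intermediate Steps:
-791 - (-50)*(-4*(-4 + 5)) = -791 - (-50)*(-4*1) = -791 - (-50)*(-4) = -791 - 1*200 = -791 - 200 = -991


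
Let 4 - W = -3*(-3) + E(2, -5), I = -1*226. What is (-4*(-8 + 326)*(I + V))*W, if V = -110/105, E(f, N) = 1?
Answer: -12129792/7 ≈ -1.7328e+6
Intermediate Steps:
I = -226
V = -22/21 (V = -110*1/105 = -22/21 ≈ -1.0476)
W = -6 (W = 4 - (-3*(-3) + 1) = 4 - (9 + 1) = 4 - 1*10 = 4 - 10 = -6)
(-4*(-8 + 326)*(I + V))*W = -4*(-8 + 326)*(-226 - 22/21)*(-6) = -1272*(-4768)/21*(-6) = -4*(-505408/7)*(-6) = (2021632/7)*(-6) = -12129792/7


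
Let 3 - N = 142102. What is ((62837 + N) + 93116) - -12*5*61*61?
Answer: 237114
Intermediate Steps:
N = -142099 (N = 3 - 1*142102 = 3 - 142102 = -142099)
((62837 + N) + 93116) - -12*5*61*61 = ((62837 - 142099) + 93116) - -12*5*61*61 = (-79262 + 93116) - (-60*61)*61 = 13854 - (-3660)*61 = 13854 - 1*(-223260) = 13854 + 223260 = 237114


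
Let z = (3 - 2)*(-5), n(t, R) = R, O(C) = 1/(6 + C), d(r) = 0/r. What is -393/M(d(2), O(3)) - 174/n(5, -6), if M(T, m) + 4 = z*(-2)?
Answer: -73/2 ≈ -36.500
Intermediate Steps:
d(r) = 0
z = -5 (z = 1*(-5) = -5)
M(T, m) = 6 (M(T, m) = -4 - 5*(-2) = -4 + 10 = 6)
-393/M(d(2), O(3)) - 174/n(5, -6) = -393/6 - 174/(-6) = -393*⅙ - 174*(-⅙) = -131/2 + 29 = -73/2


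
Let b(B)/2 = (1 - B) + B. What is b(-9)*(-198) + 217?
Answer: -179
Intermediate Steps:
b(B) = 2 (b(B) = 2*((1 - B) + B) = 2*1 = 2)
b(-9)*(-198) + 217 = 2*(-198) + 217 = -396 + 217 = -179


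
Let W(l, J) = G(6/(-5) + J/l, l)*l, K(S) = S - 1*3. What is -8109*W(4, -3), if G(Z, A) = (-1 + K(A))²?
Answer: 0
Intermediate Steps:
K(S) = -3 + S (K(S) = S - 3 = -3 + S)
G(Z, A) = (-4 + A)² (G(Z, A) = (-1 + (-3 + A))² = (-4 + A)²)
W(l, J) = l*(-4 + l)² (W(l, J) = (-4 + l)²*l = l*(-4 + l)²)
-8109*W(4, -3) = -32436*(-4 + 4)² = -32436*0² = -32436*0 = -8109*0 = 0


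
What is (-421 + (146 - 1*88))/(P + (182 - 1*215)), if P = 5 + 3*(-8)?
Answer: 363/52 ≈ 6.9808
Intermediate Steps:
P = -19 (P = 5 - 24 = -19)
(-421 + (146 - 1*88))/(P + (182 - 1*215)) = (-421 + (146 - 1*88))/(-19 + (182 - 1*215)) = (-421 + (146 - 88))/(-19 + (182 - 215)) = (-421 + 58)/(-19 - 33) = -363/(-52) = -363*(-1/52) = 363/52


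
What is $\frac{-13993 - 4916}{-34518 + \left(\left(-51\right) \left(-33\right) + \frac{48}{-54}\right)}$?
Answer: $\frac{170181}{295523} \approx 0.57586$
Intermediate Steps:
$\frac{-13993 - 4916}{-34518 + \left(\left(-51\right) \left(-33\right) + \frac{48}{-54}\right)} = - \frac{18909}{-34518 + \left(1683 + 48 \left(- \frac{1}{54}\right)\right)} = - \frac{18909}{-34518 + \left(1683 - \frac{8}{9}\right)} = - \frac{18909}{-34518 + \frac{15139}{9}} = - \frac{18909}{- \frac{295523}{9}} = \left(-18909\right) \left(- \frac{9}{295523}\right) = \frac{170181}{295523}$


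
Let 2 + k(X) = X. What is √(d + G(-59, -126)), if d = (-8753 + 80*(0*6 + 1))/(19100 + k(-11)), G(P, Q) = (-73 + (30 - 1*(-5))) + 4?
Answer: I*√12552202897/19087 ≈ 5.8698*I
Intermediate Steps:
k(X) = -2 + X
G(P, Q) = -34 (G(P, Q) = (-73 + (30 + 5)) + 4 = (-73 + 35) + 4 = -38 + 4 = -34)
d = -8673/19087 (d = (-8753 + 80*(0*6 + 1))/(19100 + (-2 - 11)) = (-8753 + 80*(0 + 1))/(19100 - 13) = (-8753 + 80*1)/19087 = (-8753 + 80)*(1/19087) = -8673*1/19087 = -8673/19087 ≈ -0.45439)
√(d + G(-59, -126)) = √(-8673/19087 - 34) = √(-657631/19087) = I*√12552202897/19087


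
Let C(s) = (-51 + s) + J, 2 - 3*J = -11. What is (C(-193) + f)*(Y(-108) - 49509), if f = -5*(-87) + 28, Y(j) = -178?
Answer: -33290290/3 ≈ -1.1097e+7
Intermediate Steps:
J = 13/3 (J = 2/3 - 1/3*(-11) = 2/3 + 11/3 = 13/3 ≈ 4.3333)
f = 463 (f = 435 + 28 = 463)
C(s) = -140/3 + s (C(s) = (-51 + s) + 13/3 = -140/3 + s)
(C(-193) + f)*(Y(-108) - 49509) = ((-140/3 - 193) + 463)*(-178 - 49509) = (-719/3 + 463)*(-49687) = (670/3)*(-49687) = -33290290/3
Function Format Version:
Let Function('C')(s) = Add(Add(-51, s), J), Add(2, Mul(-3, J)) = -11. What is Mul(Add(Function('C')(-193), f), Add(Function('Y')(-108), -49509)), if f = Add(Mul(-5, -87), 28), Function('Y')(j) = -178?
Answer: Rational(-33290290, 3) ≈ -1.1097e+7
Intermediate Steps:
J = Rational(13, 3) (J = Add(Rational(2, 3), Mul(Rational(-1, 3), -11)) = Add(Rational(2, 3), Rational(11, 3)) = Rational(13, 3) ≈ 4.3333)
f = 463 (f = Add(435, 28) = 463)
Function('C')(s) = Add(Rational(-140, 3), s) (Function('C')(s) = Add(Add(-51, s), Rational(13, 3)) = Add(Rational(-140, 3), s))
Mul(Add(Function('C')(-193), f), Add(Function('Y')(-108), -49509)) = Mul(Add(Add(Rational(-140, 3), -193), 463), Add(-178, -49509)) = Mul(Add(Rational(-719, 3), 463), -49687) = Mul(Rational(670, 3), -49687) = Rational(-33290290, 3)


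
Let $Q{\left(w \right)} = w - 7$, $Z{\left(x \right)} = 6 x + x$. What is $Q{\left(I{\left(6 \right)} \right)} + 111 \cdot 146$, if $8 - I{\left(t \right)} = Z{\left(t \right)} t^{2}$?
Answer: $14695$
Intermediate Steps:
$Z{\left(x \right)} = 7 x$
$I{\left(t \right)} = 8 - 7 t^{3}$ ($I{\left(t \right)} = 8 - 7 t t^{2} = 8 - 7 t^{3}$)
$Q{\left(w \right)} = -7 + w$
$Q{\left(I{\left(6 \right)} \right)} + 111 \cdot 146 = \left(-7 + \left(8 - 7 \cdot 6^{3}\right)\right) + 111 \cdot 146 = \left(-7 + \left(8 - 1512\right)\right) + 16206 = \left(-7 - 1504\right) + 16206 = -1511 + 16206 = 14695$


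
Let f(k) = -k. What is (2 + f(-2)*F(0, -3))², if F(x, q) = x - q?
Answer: 64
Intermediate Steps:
(2 + f(-2)*F(0, -3))² = (2 + (-1*(-2))*(0 - 1*(-3)))² = (2 + 2*(0 + 3))² = (2 + 2*3)² = (2 + 6)² = 8² = 64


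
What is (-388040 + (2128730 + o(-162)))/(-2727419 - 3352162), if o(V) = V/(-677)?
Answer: -130938588/457319593 ≈ -0.28632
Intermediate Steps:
o(V) = -V/677 (o(V) = V*(-1/677) = -V/677)
(-388040 + (2128730 + o(-162)))/(-2727419 - 3352162) = (-388040 + (2128730 - 1/677*(-162)))/(-2727419 - 3352162) = (-388040 + (2128730 + 162/677))/(-6079581) = (-388040 + 1441150372/677)*(-1/6079581) = (1178447292/677)*(-1/6079581) = -130938588/457319593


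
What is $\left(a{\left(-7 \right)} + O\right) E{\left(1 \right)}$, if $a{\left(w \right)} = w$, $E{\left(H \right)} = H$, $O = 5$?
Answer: $-2$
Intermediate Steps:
$\left(a{\left(-7 \right)} + O\right) E{\left(1 \right)} = \left(-7 + 5\right) 1 = \left(-2\right) 1 = -2$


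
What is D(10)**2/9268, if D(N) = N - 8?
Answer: 1/2317 ≈ 0.00043159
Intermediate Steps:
D(N) = -8 + N
D(10)**2/9268 = (-8 + 10)**2/9268 = 2**2*(1/9268) = 4*(1/9268) = 1/2317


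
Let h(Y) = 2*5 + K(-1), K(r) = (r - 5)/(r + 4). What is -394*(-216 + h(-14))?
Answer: 81952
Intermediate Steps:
K(r) = (-5 + r)/(4 + r)
h(Y) = 8 (h(Y) = 2*5 + (-5 - 1)/(4 - 1) = 10 - 6/3 = 10 + (1/3)*(-6) = 10 - 2 = 8)
-394*(-216 + h(-14)) = -394*(-216 + 8) = -394*(-208) = 81952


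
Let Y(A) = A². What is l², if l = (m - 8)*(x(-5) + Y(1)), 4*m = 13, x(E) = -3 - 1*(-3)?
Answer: 361/16 ≈ 22.563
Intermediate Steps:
x(E) = 0 (x(E) = -3 + 3 = 0)
m = 13/4 (m = (¼)*13 = 13/4 ≈ 3.2500)
l = -19/4 (l = (13/4 - 8)*(0 + 1²) = -19*(0 + 1)/4 = -19/4*1 = -19/4 ≈ -4.7500)
l² = (-19/4)² = 361/16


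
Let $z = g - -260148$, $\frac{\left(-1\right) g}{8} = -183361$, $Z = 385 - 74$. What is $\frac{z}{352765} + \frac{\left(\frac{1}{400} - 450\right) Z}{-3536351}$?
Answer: $\frac{70363139121271}{14257152691600} \approx 4.9353$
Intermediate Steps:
$Z = 311$ ($Z = 385 - 74 = 311$)
$g = 1466888$ ($g = \left(-8\right) \left(-183361\right) = 1466888$)
$z = 1727036$ ($z = 1466888 - -260148 = 1466888 + 260148 = 1727036$)
$\frac{z}{352765} + \frac{\left(\frac{1}{400} - 450\right) Z}{-3536351} = \frac{1727036}{352765} + \frac{\left(\frac{1}{400} - 450\right) 311}{-3536351} = 1727036 \cdot \frac{1}{352765} + \left(\frac{1}{400} - 450\right) 311 \left(- \frac{1}{3536351}\right) = \frac{1727036}{352765} + \left(- \frac{179999}{400}\right) 311 \left(- \frac{1}{3536351}\right) = \frac{1727036}{352765} - - \frac{55979689}{1414540400} = \frac{1727036}{352765} + \frac{55979689}{1414540400} = \frac{70363139121271}{14257152691600}$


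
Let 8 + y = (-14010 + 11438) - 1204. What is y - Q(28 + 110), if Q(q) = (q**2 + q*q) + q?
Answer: -42010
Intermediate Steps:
Q(q) = q + 2*q**2 (Q(q) = (q**2 + q**2) + q = 2*q**2 + q = q + 2*q**2)
y = -3784 (y = -8 + ((-14010 + 11438) - 1204) = -8 + (-2572 - 1204) = -8 - 3776 = -3784)
y - Q(28 + 110) = -3784 - (28 + 110)*(1 + 2*(28 + 110)) = -3784 - 138*(1 + 2*138) = -3784 - 138*(1 + 276) = -3784 - 138*277 = -3784 - 1*38226 = -3784 - 38226 = -42010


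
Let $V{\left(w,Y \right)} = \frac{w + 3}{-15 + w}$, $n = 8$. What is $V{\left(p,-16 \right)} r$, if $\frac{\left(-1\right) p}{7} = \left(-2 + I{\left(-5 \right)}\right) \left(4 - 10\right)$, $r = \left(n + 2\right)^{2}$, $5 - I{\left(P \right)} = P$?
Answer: $\frac{11300}{107} \approx 105.61$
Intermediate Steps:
$I{\left(P \right)} = 5 - P$
$r = 100$ ($r = \left(8 + 2\right)^{2} = 10^{2} = 100$)
$p = 336$ ($p = - 7 \left(-2 + \left(5 - -5\right)\right) \left(4 - 10\right) = - 7 \left(-2 + \left(5 + 5\right)\right) \left(-6\right) = - 7 \left(-2 + 10\right) \left(-6\right) = - 7 \cdot 8 \left(-6\right) = \left(-7\right) \left(-48\right) = 336$)
$V{\left(w,Y \right)} = \frac{3 + w}{-15 + w}$
$V{\left(p,-16 \right)} r = \frac{3 + 336}{-15 + 336} \cdot 100 = \frac{1}{321} \cdot 339 \cdot 100 = \frac{113}{107} \cdot 100 = \frac{11300}{107}$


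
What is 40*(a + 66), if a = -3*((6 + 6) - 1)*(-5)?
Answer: 9240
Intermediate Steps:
a = 165 (a = -3*(12 - 1)*(-5) = -3*11*(-5) = -33*(-5) = 165)
40*(a + 66) = 40*(165 + 66) = 40*231 = 9240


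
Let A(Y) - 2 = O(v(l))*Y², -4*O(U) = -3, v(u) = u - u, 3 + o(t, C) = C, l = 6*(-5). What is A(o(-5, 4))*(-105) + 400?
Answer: 445/4 ≈ 111.25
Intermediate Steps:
l = -30
o(t, C) = -3 + C
v(u) = 0
O(U) = ¾ (O(U) = -¼*(-3) = ¾)
A(Y) = 2 + 3*Y²/4
A(o(-5, 4))*(-105) + 400 = (2 + 3*(-3 + 4)²/4)*(-105) + 400 = (2 + (¾)*1²)*(-105) + 400 = (2 + (¾)*1)*(-105) + 400 = (2 + ¾)*(-105) + 400 = (11/4)*(-105) + 400 = -1155/4 + 400 = 445/4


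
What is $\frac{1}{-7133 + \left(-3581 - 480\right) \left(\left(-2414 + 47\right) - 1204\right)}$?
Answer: $\frac{1}{14494698} \approx 6.8991 \cdot 10^{-8}$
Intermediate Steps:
$\frac{1}{-7133 + \left(-3581 - 480\right) \left(\left(-2414 + 47\right) - 1204\right)} = \frac{1}{-7133 - 4061 \left(-2367 - 1204\right)} = \frac{1}{-7133 - -14501831} = \frac{1}{-7133 + 14501831} = \frac{1}{14494698}$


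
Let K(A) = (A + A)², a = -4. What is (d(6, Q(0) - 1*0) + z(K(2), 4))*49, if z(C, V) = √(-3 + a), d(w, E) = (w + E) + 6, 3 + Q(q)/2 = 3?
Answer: 588 + 49*I*√7 ≈ 588.0 + 129.64*I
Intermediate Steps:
K(A) = 4*A² (K(A) = (2*A)² = 4*A²)
Q(q) = 0 (Q(q) = -6 + 2*3 = -6 + 6 = 0)
d(w, E) = 6 + E + w (d(w, E) = (E + w) + 6 = 6 + E + w)
z(C, V) = I*√7 (z(C, V) = √(-3 - 4) = √(-7) = I*√7)
(d(6, Q(0) - 1*0) + z(K(2), 4))*49 = ((6 + (0 - 1*0) + 6) + I*√7)*49 = ((6 + (0 + 0) + 6) + I*√7)*49 = ((6 + 0 + 6) + I*√7)*49 = (12 + I*√7)*49 = 588 + 49*I*√7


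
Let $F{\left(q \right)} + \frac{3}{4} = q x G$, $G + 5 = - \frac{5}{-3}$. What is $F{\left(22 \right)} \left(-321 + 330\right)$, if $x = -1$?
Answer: $\frac{2613}{4} \approx 653.25$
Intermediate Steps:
$G = - \frac{10}{3}$ ($G = -5 - \frac{5}{-3} = -5 - - \frac{5}{3} = -5 + \frac{5}{3} = - \frac{10}{3} \approx -3.3333$)
$F{\left(q \right)} = - \frac{3}{4} + \frac{10 q}{3}$ ($F{\left(q \right)} = - \frac{3}{4} + q \left(-1\right) \left(- \frac{10}{3}\right) = - \frac{3}{4} + - q \left(- \frac{10}{3}\right) = - \frac{3}{4} + \frac{10 q}{3}$)
$F{\left(22 \right)} \left(-321 + 330\right) = \left(- \frac{3}{4} + \frac{10}{3} \cdot 22\right) \left(-321 + 330\right) = \left(- \frac{3}{4} + \frac{220}{3}\right) 9 = \frac{871}{12} \cdot 9 = \frac{2613}{4}$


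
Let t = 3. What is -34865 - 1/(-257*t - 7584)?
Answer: -291297074/8355 ≈ -34865.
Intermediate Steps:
-34865 - 1/(-257*t - 7584) = -34865 - 1/(-257*3 - 7584) = -34865 - 1/(-771 - 7584) = -34865 - 1/(-8355) = -34865 - 1*(-1/8355) = -34865 + 1/8355 = -291297074/8355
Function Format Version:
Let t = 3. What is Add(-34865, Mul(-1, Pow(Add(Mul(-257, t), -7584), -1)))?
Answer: Rational(-291297074, 8355) ≈ -34865.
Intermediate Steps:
Add(-34865, Mul(-1, Pow(Add(Mul(-257, t), -7584), -1))) = Add(-34865, Mul(-1, Pow(Add(Mul(-257, 3), -7584), -1))) = Add(-34865, Mul(-1, Pow(Add(-771, -7584), -1))) = Add(-34865, Mul(-1, Pow(-8355, -1))) = Add(-34865, Mul(-1, Rational(-1, 8355))) = Add(-34865, Rational(1, 8355)) = Rational(-291297074, 8355)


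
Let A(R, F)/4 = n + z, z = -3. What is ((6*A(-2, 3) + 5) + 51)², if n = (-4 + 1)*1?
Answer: 7744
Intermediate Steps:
n = -3 (n = -3*1 = -3)
A(R, F) = -24 (A(R, F) = 4*(-3 - 3) = 4*(-6) = -24)
((6*A(-2, 3) + 5) + 51)² = ((6*(-24) + 5) + 51)² = ((-144 + 5) + 51)² = (-139 + 51)² = (-88)² = 7744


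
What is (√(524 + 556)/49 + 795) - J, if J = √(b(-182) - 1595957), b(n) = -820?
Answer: 795 + 6*√30/49 - I*√1596777 ≈ 795.67 - 1263.6*I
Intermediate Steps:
J = I*√1596777 (J = √(-820 - 1595957) = √(-1596777) = I*√1596777 ≈ 1263.6*I)
(√(524 + 556)/49 + 795) - J = (√(524 + 556)/49 + 795) - I*√1596777 = (√1080/49 + 795) - I*√1596777 = ((6*√30)/49 + 795) - I*√1596777 = (6*√30/49 + 795) - I*√1596777 = (795 + 6*√30/49) - I*√1596777 = 795 + 6*√30/49 - I*√1596777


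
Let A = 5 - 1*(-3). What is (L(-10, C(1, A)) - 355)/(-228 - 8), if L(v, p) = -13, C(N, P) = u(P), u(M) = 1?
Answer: 92/59 ≈ 1.5593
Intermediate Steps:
A = 8 (A = 5 + 3 = 8)
C(N, P) = 1
(L(-10, C(1, A)) - 355)/(-228 - 8) = (-13 - 355)/(-228 - 8) = -368/(-236) = -368*(-1/236) = 92/59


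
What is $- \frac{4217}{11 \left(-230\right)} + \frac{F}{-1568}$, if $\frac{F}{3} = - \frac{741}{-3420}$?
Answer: $\frac{13221223}{7934080} \approx 1.6664$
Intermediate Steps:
$F = \frac{13}{20}$ ($F = 3 \left(- \frac{741}{-3420}\right) = 3 \left(\left(-741\right) \left(- \frac{1}{3420}\right)\right) = 3 \cdot \frac{13}{60} = \frac{13}{20} \approx 0.65$)
$- \frac{4217}{11 \left(-230\right)} + \frac{F}{-1568} = - \frac{4217}{11 \left(-230\right)} + \frac{13}{20 \left(-1568\right)} = - \frac{4217}{-2530} + \frac{13}{20} \left(- \frac{1}{1568}\right) = \left(-4217\right) \left(- \frac{1}{2530}\right) - \frac{13}{31360} = \frac{4217}{2530} - \frac{13}{31360} = \frac{13221223}{7934080}$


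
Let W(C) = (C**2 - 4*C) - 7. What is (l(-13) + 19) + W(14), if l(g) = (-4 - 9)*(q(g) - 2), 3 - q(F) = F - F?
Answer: 139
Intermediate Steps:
q(F) = 3 (q(F) = 3 - (F - F) = 3 - 1*0 = 3 + 0 = 3)
l(g) = -13 (l(g) = (-4 - 9)*(3 - 2) = -13*1 = -13)
W(C) = -7 + C**2 - 4*C
(l(-13) + 19) + W(14) = (-13 + 19) + (-7 + 14**2 - 4*14) = 6 + (-7 + 196 - 56) = 6 + 133 = 139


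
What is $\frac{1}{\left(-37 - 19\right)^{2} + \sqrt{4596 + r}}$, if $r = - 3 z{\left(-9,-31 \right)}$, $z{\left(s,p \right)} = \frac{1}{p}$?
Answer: $\frac{97216}{304726897} - \frac{9 \sqrt{54529}}{304726897} \approx 0.00031213$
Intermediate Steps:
$r = \frac{3}{31}$ ($r = - \frac{3}{-31} = \left(-3\right) \left(- \frac{1}{31}\right) = \frac{3}{31} \approx 0.096774$)
$\frac{1}{\left(-37 - 19\right)^{2} + \sqrt{4596 + r}} = \frac{1}{\left(-37 - 19\right)^{2} + \sqrt{4596 + \frac{3}{31}}} = \frac{1}{\left(-56\right)^{2} + \sqrt{\frac{142479}{31}}} = \frac{1}{3136 + \frac{9 \sqrt{54529}}{31}}$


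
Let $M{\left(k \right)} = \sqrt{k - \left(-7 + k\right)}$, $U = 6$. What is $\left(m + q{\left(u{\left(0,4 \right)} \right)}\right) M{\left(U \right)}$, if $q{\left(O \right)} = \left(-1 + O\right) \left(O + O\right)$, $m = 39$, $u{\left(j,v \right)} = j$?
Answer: $39 \sqrt{7} \approx 103.18$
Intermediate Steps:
$M{\left(k \right)} = \sqrt{7}$
$q{\left(O \right)} = 2 O \left(-1 + O\right)$ ($q{\left(O \right)} = \left(-1 + O\right) 2 O = 2 O \left(-1 + O\right)$)
$\left(m + q{\left(u{\left(0,4 \right)} \right)}\right) M{\left(U \right)} = \left(39 + 2 \cdot 0 \left(-1 + 0\right)\right) \sqrt{7} = \left(39 + 2 \cdot 0 \left(-1\right)\right) \sqrt{7} = \left(39 + 0\right) \sqrt{7} = 39 \sqrt{7}$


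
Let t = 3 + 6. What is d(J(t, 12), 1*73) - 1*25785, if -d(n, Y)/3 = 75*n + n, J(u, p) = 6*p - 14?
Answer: -39009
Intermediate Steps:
t = 9
J(u, p) = -14 + 6*p
d(n, Y) = -228*n (d(n, Y) = -3*(75*n + n) = -228*n)
d(J(t, 12), 1*73) - 1*25785 = -228*(-14 + 6*12) - 1*25785 = -228*(-14 + 72) - 25785 = -228*58 - 25785 = -13224 - 25785 = -39009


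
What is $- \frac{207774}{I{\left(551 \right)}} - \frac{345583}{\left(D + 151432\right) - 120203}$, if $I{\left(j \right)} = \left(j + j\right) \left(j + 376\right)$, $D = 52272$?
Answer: $- \frac{20576724042}{4738932253} \approx -4.3421$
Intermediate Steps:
$I{\left(j \right)} = 2 j \left(376 + j\right)$
$- \frac{207774}{I{\left(551 \right)}} - \frac{345583}{\left(D + 151432\right) - 120203} = - \frac{207774}{2 \cdot 551 \left(376 + 551\right)} - \frac{345583}{\left(52272 + 151432\right) - 120203} = - \frac{207774}{2 \cdot 551 \cdot 927} - \frac{345583}{203704 - 120203} = - \frac{207774}{1021554} - \frac{345583}{83501} = \left(-207774\right) \frac{1}{1021554} - \frac{345583}{83501} = - \frac{11543}{56753} - \frac{345583}{83501} = - \frac{20576724042}{4738932253}$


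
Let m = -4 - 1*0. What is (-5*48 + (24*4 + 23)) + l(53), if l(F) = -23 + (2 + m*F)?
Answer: -354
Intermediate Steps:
m = -4 (m = -4 + 0 = -4)
l(F) = -21 - 4*F (l(F) = -23 + (2 - 4*F) = -21 - 4*F)
(-5*48 + (24*4 + 23)) + l(53) = (-5*48 + (24*4 + 23)) + (-21 - 4*53) = (-240 + (96 + 23)) + (-21 - 212) = (-240 + 119) - 233 = -121 - 233 = -354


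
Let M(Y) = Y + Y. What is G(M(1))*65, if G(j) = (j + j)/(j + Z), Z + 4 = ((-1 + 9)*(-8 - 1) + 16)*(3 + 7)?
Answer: -130/281 ≈ -0.46263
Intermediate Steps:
Z = -564 (Z = -4 + ((-1 + 9)*(-8 - 1) + 16)*(3 + 7) = -4 + (8*(-9) + 16)*10 = -4 + (-72 + 16)*10 = -4 - 56*10 = -4 - 560 = -564)
M(Y) = 2*Y
G(j) = 2*j/(-564 + j) (G(j) = (j + j)/(j - 564) = (2*j)/(-564 + j) = 2*j/(-564 + j))
G(M(1))*65 = (2*(2*1)/(-564 + 2*1))*65 = (2*2/(-564 + 2))*65 = (2*2/(-562))*65 = (2*2*(-1/562))*65 = -2/281*65 = -130/281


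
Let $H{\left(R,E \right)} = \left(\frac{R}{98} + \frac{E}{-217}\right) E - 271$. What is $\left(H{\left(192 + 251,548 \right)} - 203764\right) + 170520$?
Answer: $- \frac{49248571}{1519} \approx -32422.0$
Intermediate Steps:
$H{\left(R,E \right)} = -271 + E \left(- \frac{E}{217} + \frac{R}{98}\right)$ ($H{\left(R,E \right)} = \left(R \frac{1}{98} + E \left(- \frac{1}{217}\right)\right) E - 271 = \left(\frac{R}{98} - \frac{E}{217}\right) E - 271 = \left(- \frac{E}{217} + \frac{R}{98}\right) E - 271 = E \left(- \frac{E}{217} + \frac{R}{98}\right) - 271 = -271 + E \left(- \frac{E}{217} + \frac{R}{98}\right)$)
$\left(H{\left(192 + 251,548 \right)} - 203764\right) + 170520 = \left(\left(-271 - \frac{548^{2}}{217} + \frac{1}{98} \cdot 548 \left(192 + 251\right)\right) - 203764\right) + 170520 = \left(\left(-271 - \frac{300304}{217} + \frac{1}{98} \cdot 548 \cdot 443\right) - 203764\right) + 170520 = \left(\left(-271 - \frac{300304}{217} + \frac{121382}{49}\right) - 203764\right) + 170520 = \left(\frac{1249065}{1519} - 203764\right) + 170520 = - \frac{308268451}{1519} + 170520 = - \frac{49248571}{1519}$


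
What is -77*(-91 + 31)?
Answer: 4620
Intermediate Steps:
-77*(-91 + 31) = -77*(-60) = 4620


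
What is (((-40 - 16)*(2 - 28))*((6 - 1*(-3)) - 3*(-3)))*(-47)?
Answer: -1231776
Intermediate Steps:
(((-40 - 16)*(2 - 28))*((6 - 1*(-3)) - 3*(-3)))*(-47) = ((-56*(-26))*((6 + 3) + 9))*(-47) = (1456*(9 + 9))*(-47) = (1456*18)*(-47) = 26208*(-47) = -1231776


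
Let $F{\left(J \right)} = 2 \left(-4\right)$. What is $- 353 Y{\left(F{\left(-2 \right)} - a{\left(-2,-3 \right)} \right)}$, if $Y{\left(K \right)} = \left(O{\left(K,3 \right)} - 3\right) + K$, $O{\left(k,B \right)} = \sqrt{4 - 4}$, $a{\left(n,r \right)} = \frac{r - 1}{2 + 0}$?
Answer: $3177$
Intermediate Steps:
$a{\left(n,r \right)} = - \frac{1}{2} + \frac{r}{2}$ ($a{\left(n,r \right)} = \frac{-1 + r}{2} = \left(-1 + r\right) \frac{1}{2} = - \frac{1}{2} + \frac{r}{2}$)
$O{\left(k,B \right)} = 0$ ($O{\left(k,B \right)} = \sqrt{0} = 0$)
$F{\left(J \right)} = -8$
$Y{\left(K \right)} = -3 + K$ ($Y{\left(K \right)} = \left(0 - 3\right) + K = -3 + K$)
$- 353 Y{\left(F{\left(-2 \right)} - a{\left(-2,-3 \right)} \right)} = - 353 \left(-3 - \left(\frac{15}{2} - \frac{3}{2}\right)\right) = - 353 \left(-3 - 6\right) = \left(-353\right) \left(-9\right) = 3177$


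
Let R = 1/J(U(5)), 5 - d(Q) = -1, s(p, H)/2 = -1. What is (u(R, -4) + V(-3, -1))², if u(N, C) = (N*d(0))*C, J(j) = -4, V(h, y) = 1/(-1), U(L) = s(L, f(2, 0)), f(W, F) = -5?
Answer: 25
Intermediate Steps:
s(p, H) = -2 (s(p, H) = 2*(-1) = -2)
U(L) = -2
d(Q) = 6 (d(Q) = 5 - 1*(-1) = 5 + 1 = 6)
V(h, y) = -1
R = -¼ (R = 1/(-4) = -¼ ≈ -0.25000)
u(N, C) = 6*C*N (u(N, C) = (N*6)*C = (6*N)*C = 6*C*N)
(u(R, -4) + V(-3, -1))² = (6*(-4)*(-¼) - 1)² = (6 - 1)² = 5² = 25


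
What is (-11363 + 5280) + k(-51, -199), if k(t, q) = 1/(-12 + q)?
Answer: -1283514/211 ≈ -6083.0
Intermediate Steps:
(-11363 + 5280) + k(-51, -199) = (-11363 + 5280) + 1/(-12 - 199) = -6083 + 1/(-211) = -6083 - 1/211 = -1283514/211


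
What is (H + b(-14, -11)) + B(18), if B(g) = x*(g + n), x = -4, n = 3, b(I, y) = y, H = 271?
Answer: 176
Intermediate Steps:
B(g) = -12 - 4*g (B(g) = -4*(g + 3) = -4*(3 + g) = -12 - 4*g)
(H + b(-14, -11)) + B(18) = (271 - 11) + (-12 - 4*18) = 260 + (-12 - 72) = 260 - 84 = 176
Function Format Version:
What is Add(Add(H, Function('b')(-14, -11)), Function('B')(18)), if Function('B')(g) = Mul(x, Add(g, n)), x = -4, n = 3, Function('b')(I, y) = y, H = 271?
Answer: 176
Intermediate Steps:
Function('B')(g) = Add(-12, Mul(-4, g)) (Function('B')(g) = Mul(-4, Add(g, 3)) = Mul(-4, Add(3, g)) = Add(-12, Mul(-4, g)))
Add(Add(H, Function('b')(-14, -11)), Function('B')(18)) = Add(Add(271, -11), Add(-12, Mul(-4, 18))) = Add(260, Add(-12, -72)) = Add(260, -84) = 176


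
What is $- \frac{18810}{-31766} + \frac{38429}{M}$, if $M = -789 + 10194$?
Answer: $\frac{698821832}{149379615} \approx 4.6782$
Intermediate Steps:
$M = 9405$
$- \frac{18810}{-31766} + \frac{38429}{M} = - \frac{18810}{-31766} + \frac{38429}{9405} = \left(-18810\right) \left(- \frac{1}{31766}\right) + 38429 \cdot \frac{1}{9405} = \frac{9405}{15883} + \frac{38429}{9405} = \frac{698821832}{149379615}$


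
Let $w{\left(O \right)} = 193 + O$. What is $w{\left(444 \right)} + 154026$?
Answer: $154663$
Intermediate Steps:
$w{\left(444 \right)} + 154026 = \left(193 + 444\right) + 154026 = 637 + 154026 = 154663$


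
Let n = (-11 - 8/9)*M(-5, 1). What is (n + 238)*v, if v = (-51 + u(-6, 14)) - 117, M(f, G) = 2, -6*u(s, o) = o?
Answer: -985208/27 ≈ -36489.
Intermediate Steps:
u(s, o) = -o/6
n = -214/9 (n = (-11 - 8/9)*2 = -107/9*2 = -214/9 ≈ -23.778)
v = -511/3 (v = (-51 - ⅙*14) - 117 = (-51 - 7/3) - 117 = -160/3 - 117 = -511/3 ≈ -170.33)
(n + 238)*v = (-214/9 + 238)*(-511/3) = (1928/9)*(-511/3) = -985208/27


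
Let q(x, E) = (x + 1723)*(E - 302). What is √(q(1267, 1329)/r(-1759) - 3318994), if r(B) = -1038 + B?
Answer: 6*I*√721493682321/2797 ≈ 1822.1*I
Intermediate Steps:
q(x, E) = (-302 + E)*(1723 + x) (q(x, E) = (1723 + x)*(-302 + E) = (-302 + E)*(1723 + x))
√(q(1267, 1329)/r(-1759) - 3318994) = √((-520346 - 302*1267 + 1723*1329 + 1329*1267)/(-1038 - 1759) - 3318994) = √((-520346 - 382634 + 2289867 + 1683843)/(-2797) - 3318994) = √(3070730*(-1/2797) - 3318994) = √(-3070730/2797 - 3318994) = √(-9286296948/2797) = 6*I*√721493682321/2797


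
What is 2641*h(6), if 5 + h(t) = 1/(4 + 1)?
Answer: -63384/5 ≈ -12677.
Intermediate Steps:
h(t) = -24/5 (h(t) = -5 + 1/(4 + 1) = -5 + 1/5 = -24/5)
2641*h(6) = 2641*(-24/5) = -63384/5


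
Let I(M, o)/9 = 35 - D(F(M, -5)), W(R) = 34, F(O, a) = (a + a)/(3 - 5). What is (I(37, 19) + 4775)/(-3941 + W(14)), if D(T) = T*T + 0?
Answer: -4865/3907 ≈ -1.2452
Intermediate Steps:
F(O, a) = -a (F(O, a) = (2*a)/(-2) = (2*a)*(-½) = -a)
D(T) = T² (D(T) = T² + 0 = T²)
I(M, o) = 90 (I(M, o) = 9*(35 - (-1*(-5))²) = 9*(35 - 1*5²) = 9*(35 - 1*25) = 9*(35 - 25) = 9*10 = 90)
(I(37, 19) + 4775)/(-3941 + W(14)) = (90 + 4775)/(-3941 + 34) = 4865/(-3907) = 4865*(-1/3907) = -4865/3907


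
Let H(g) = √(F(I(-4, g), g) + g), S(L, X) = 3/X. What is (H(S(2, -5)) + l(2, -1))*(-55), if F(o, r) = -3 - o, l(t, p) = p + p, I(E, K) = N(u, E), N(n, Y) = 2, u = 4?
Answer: 110 - 22*I*√35 ≈ 110.0 - 130.15*I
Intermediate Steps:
I(E, K) = 2
l(t, p) = 2*p
H(g) = √(-5 + g) (H(g) = √((-3 - 1*2) + g) = √((-3 - 2) + g) = √(-5 + g))
(H(S(2, -5)) + l(2, -1))*(-55) = (√(-5 + 3/(-5)) + 2*(-1))*(-55) = (√(-5 + 3*(-⅕)) - 2)*(-55) = (√(-5 - ⅗) - 2)*(-55) = (√(-28/5) - 2)*(-55) = (2*I*√35/5 - 2)*(-55) = (-2 + 2*I*√35/5)*(-55) = 110 - 22*I*√35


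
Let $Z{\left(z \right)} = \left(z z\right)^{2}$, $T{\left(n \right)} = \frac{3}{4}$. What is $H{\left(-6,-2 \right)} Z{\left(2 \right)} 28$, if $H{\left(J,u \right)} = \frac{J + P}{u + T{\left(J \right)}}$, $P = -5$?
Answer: $\frac{19712}{5} \approx 3942.4$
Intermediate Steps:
$T{\left(n \right)} = \frac{3}{4}$ ($T{\left(n \right)} = 3 \cdot \frac{1}{4} = \frac{3}{4}$)
$H{\left(J,u \right)} = \frac{-5 + J}{\frac{3}{4} + u}$ ($H{\left(J,u \right)} = \frac{J - 5}{u + \frac{3}{4}} = \frac{-5 + J}{\frac{3}{4} + u}$)
$Z{\left(z \right)} = z^{4}$ ($Z{\left(z \right)} = \left(z^{2}\right)^{2} = z^{4}$)
$H{\left(-6,-2 \right)} Z{\left(2 \right)} 28 = \frac{4 \left(-5 - 6\right)}{3 + 4 \left(-2\right)} 2^{4} \cdot 28 = 4 \frac{1}{3 - 8} \left(-11\right) 16 \cdot 28 = 4 \frac{1}{-5} \left(-11\right) 16 \cdot 28 = 4 \left(- \frac{1}{5}\right) \left(-11\right) 16 \cdot 28 = \frac{44}{5} \cdot 16 \cdot 28 = \frac{704}{5} \cdot 28 = \frac{19712}{5}$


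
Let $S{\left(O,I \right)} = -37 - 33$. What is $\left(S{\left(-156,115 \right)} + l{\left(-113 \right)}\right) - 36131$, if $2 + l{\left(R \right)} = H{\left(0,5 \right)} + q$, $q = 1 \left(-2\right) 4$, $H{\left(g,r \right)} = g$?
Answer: $-36211$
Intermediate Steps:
$q = -8$ ($q = \left(-2\right) 4 = -8$)
$S{\left(O,I \right)} = -70$
$l{\left(R \right)} = -10$ ($l{\left(R \right)} = -2 + \left(0 - 8\right) = -2 - 8 = -10$)
$\left(S{\left(-156,115 \right)} + l{\left(-113 \right)}\right) - 36131 = \left(-70 - 10\right) - 36131 = -80 - 36131 = -36211$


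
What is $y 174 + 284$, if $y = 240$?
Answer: $42044$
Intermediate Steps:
$y 174 + 284 = 240 \cdot 174 + 284 = 41760 + 284 = 42044$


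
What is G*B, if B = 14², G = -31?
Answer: -6076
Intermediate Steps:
B = 196
G*B = -31*196 = -6076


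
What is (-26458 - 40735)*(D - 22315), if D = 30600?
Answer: -556694005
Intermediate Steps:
(-26458 - 40735)*(D - 22315) = (-26458 - 40735)*(30600 - 22315) = -67193*8285 = -556694005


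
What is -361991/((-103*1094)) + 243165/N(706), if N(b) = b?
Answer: 6913971044/19888373 ≈ 347.64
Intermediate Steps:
-361991/((-103*1094)) + 243165/N(706) = -361991/((-103*1094)) + 243165/706 = -361991/(-112682) + 243165*(1/706) = -361991*(-1/112682) + 243165/706 = 361991/112682 + 243165/706 = 6913971044/19888373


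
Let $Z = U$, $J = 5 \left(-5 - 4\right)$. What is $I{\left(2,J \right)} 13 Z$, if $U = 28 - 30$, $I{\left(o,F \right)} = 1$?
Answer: $-26$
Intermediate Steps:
$J = -45$ ($J = 5 \left(-9\right) = -45$)
$U = -2$ ($U = 28 - 30 = -2$)
$Z = -2$
$I{\left(2,J \right)} 13 Z = 1 \cdot 13 \left(-2\right) = 13 \left(-2\right) = -26$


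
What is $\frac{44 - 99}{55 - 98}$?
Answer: $\frac{55}{43} \approx 1.2791$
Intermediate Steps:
$\frac{44 - 99}{55 - 98} = - \frac{55}{-43} = \left(-55\right) \left(- \frac{1}{43}\right) = \frac{55}{43}$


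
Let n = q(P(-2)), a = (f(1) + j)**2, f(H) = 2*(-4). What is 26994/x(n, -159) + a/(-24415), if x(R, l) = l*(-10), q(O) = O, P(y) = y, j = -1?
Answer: 21964324/1293995 ≈ 16.974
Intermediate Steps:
f(H) = -8
a = 81 (a = (-8 - 1)**2 = (-9)**2 = 81)
n = -2
x(R, l) = -10*l
26994/x(n, -159) + a/(-24415) = 26994/((-10*(-159))) + 81/(-24415) = 26994/1590 + 81*(-1/24415) = 26994*(1/1590) - 81/24415 = 4499/265 - 81/24415 = 21964324/1293995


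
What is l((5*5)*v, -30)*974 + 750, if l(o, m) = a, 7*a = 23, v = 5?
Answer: 27652/7 ≈ 3950.3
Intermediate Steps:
a = 23/7 (a = (⅐)*23 = 23/7 ≈ 3.2857)
l(o, m) = 23/7
l((5*5)*v, -30)*974 + 750 = (23/7)*974 + 750 = 22402/7 + 750 = 27652/7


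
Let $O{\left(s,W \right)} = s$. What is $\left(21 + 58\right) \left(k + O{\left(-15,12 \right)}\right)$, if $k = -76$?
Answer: $-7189$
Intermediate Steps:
$\left(21 + 58\right) \left(k + O{\left(-15,12 \right)}\right) = \left(21 + 58\right) \left(-76 - 15\right) = 79 \left(-91\right) = -7189$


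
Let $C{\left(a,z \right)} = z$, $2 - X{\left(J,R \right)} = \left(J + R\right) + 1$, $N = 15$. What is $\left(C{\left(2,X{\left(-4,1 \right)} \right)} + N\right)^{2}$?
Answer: $361$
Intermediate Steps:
$X{\left(J,R \right)} = 1 - J - R$ ($X{\left(J,R \right)} = 2 - \left(\left(J + R\right) + 1\right) = 2 - \left(1 + J + R\right) = 1 - J - R$)
$\left(C{\left(2,X{\left(-4,1 \right)} \right)} + N\right)^{2} = \left(\left(1 - -4 - 1\right) + 15\right)^{2} = \left(\left(1 + 4 - 1\right) + 15\right)^{2} = \left(4 + 15\right)^{2} = 19^{2} = 361$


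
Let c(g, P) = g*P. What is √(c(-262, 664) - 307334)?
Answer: 9*I*√5942 ≈ 693.76*I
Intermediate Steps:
c(g, P) = P*g
√(c(-262, 664) - 307334) = √(664*(-262) - 307334) = √(-173968 - 307334) = √(-481302) = 9*I*√5942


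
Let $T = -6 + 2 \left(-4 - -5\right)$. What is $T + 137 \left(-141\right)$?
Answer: $-19321$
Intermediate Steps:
$T = -4$ ($T = -6 + 2 \left(-4 + 5\right) = -6 + 2 \cdot 1 = -6 + 2 = -4$)
$T + 137 \left(-141\right) = -4 + 137 \left(-141\right) = -4 - 19317 = -19321$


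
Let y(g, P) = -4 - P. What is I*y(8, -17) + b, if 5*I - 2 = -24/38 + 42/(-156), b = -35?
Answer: -6107/190 ≈ -32.142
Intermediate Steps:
I = 543/2470 (I = ⅖ + (-24/38 + 42/(-156))/5 = ⅖ + (-24*1/38 + 42*(-1/156))/5 = ⅖ + (-12/19 - 7/26)/5 = ⅖ + (⅕)*(-445/494) = ⅖ - 89/494 = 543/2470 ≈ 0.21984)
I*y(8, -17) + b = 543*(-4 - 1*(-17))/2470 - 35 = 543*(-4 + 17)/2470 - 35 = (543/2470)*13 - 35 = 543/190 - 35 = -6107/190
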